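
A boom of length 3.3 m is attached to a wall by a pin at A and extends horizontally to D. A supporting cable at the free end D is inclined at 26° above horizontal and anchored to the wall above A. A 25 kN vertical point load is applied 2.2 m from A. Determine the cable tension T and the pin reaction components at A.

ΣM about A: T·sin26°·3.3 − 25·2.2 = 0 → T = 55/(3.3·0.438371) = 38.0195 ≈ 38.02 kN.
ΣF_x = 0: A_x − T·cos26° = 0 → A_x = 38.0195 × 0.898794 = 34.17 kN.
ΣF_y = 0: A_y + T·sin26° − 25 = 0 → A_y = 25 − 38.0195 × 0.438371 = 8.333 kN.

T = 38.02 kN, A_x = 34.17 kN, A_y = 8.333 kN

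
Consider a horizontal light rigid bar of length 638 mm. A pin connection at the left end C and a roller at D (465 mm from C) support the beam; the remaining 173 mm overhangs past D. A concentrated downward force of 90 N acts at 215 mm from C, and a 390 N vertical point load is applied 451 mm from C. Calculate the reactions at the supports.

C_x = 0, C_y = 60.13 N, D_y = 419.9 N

ΣM about C: D_y·465 − 90·215 − 390·451 = 0 → D_y = 195240/465 = 419.871 ≈ 419.9 N.
ΣF_y = 0: C_y + 419.871 − 90 − 390 = 0 → C_y = 60.13 N.
ΣF_x = 0: no horizontal applied forces, so C_x = 0.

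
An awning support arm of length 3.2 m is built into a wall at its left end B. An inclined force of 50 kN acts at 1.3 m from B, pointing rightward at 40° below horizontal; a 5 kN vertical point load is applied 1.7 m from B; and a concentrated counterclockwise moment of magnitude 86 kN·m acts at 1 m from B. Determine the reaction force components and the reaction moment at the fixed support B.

B_x = -38.30 kN, B_y = 37.14 kN, M_B = -35.72 kN·m

ΣF_x = 0: B_x + 50·cos40° = 0 → B_x = -38.30 kN.
ΣF_y = 0: B_y − 50·sin40° − 5 = 0 → B_y = 37.14 kN.
ΣM about B: M_B − 50·sin40°·1.3 − 5·1.7 + 86 = 0 → M_B = -35.72 kN·m.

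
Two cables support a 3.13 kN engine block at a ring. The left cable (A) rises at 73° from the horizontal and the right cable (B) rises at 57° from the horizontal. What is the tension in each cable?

T_A = 2.225 kN, T_B = 1.195 kN

ΣF_x = 0: −T_A·cos73° + T_B·cos57° = 0 → T_B = 0.536817·T_A.
ΣF_y = 0: T_A·sin73° + T_B·sin57° = 3.13.
Substitute: T_A·(0.956305 + 0.536817·0.838671) = 3.13 → T_A = 2.22535 ≈ 2.225 kN.
Then T_B = 0.536817 × 2.22535 = 1.195 kN.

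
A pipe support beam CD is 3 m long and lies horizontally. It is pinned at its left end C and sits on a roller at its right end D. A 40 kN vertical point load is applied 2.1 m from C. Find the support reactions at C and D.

Taking moments about C: D_y·3 − 40·2.1 = 0 → D_y = 84/3 = 28.00 kN.
ΣF_y = 0: C_y + 28 − 40 = 0 → C_y = 12.00 kN.
ΣF_x = 0: no horizontal applied forces, so C_x = 0.

C_x = 0, C_y = 12.00 kN, D_y = 28.00 kN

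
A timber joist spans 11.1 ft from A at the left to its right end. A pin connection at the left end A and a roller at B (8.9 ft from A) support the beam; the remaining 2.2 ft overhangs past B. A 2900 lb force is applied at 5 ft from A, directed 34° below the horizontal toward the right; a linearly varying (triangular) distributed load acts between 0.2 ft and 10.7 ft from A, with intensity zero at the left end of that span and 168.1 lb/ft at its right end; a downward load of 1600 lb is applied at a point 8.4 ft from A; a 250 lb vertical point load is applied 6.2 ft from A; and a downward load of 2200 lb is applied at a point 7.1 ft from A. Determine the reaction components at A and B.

A_x = -2404 lb, A_y = 1490 lb, B_y = 5064 lb

Resultant of the triangular load: ½ × 168.1 × 10.5 = 882.525 lb, acting at 7.2 ft from A (one-third of the span from the peak).
Moments about A: B_y·8.9 − 2900·sin34°·5 − (½·168.1·10.5)·7.2 − 1600·8.4 − 250·6.2 − 2200·7.1 = 0 → B_y = 45072.5/8.9 = 5064.33 ≈ 5064 lb.
ΣF_y = 0: A_y + 5064.33 − 2900·sin34° − ½·168.1·10.5 − 1600 − 250 − 2200 = 0 → A_y = 1490 lb.
ΣF_x = 0: A_x + 2900·cos34° = 0 → A_x = -2404 lb.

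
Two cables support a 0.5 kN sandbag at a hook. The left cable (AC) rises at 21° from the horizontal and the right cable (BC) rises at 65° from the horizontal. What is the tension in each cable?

ΣF_x = 0: −T_AC·cos21° + T_BC·cos65° = 0 → T_BC = 2.20904·T_AC.
ΣF_y = 0: T_AC·sin21° + T_BC·sin65° = 0.5.
Substitute: T_AC·(0.358368 + 2.20904·0.906308) = 0.5 → T_AC = 0.211825 ≈ 0.2118 kN.
Then T_BC = 2.20904 × 0.211825 = 0.4679 kN.

T_AC = 0.2118 kN, T_BC = 0.4679 kN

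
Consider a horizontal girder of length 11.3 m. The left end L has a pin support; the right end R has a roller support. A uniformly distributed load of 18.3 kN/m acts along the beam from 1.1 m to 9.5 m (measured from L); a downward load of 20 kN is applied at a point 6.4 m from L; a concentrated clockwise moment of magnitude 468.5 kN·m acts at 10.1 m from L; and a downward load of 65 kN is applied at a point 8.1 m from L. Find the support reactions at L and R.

L_x = 0, L_y = 67.24 kN, R_y = 171.5 kN

Resultant of the distributed load: 18.3 × 8.4 = 153.72 kN at 5.3 m from L.
ΣM about L: R_y·11.3 − (18.3·8.4)·5.3 − 20·6.4 − 468.5 − 65·8.1 = 0 → R_y = 1937.716/11.3 = 171.479 ≈ 171.5 kN.
ΣF_y = 0: L_y + 171.479 − 18.3·8.4 − 20 − 65 = 0 → L_y = 67.24 kN.
ΣF_x = 0: no horizontal applied forces, so L_x = 0.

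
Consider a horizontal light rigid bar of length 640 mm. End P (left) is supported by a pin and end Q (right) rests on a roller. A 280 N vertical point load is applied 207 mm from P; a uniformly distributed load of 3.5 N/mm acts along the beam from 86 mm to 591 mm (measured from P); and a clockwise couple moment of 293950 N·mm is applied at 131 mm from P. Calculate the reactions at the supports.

Resultant of the distributed load: 3.5 × 505 = 1767.5 N at 338.5 mm from P.
ΣM about P: Q_y·640 − 280·207 − (3.5·505)·338.5 − 293950 = 0 → Q_y = 950208.75/640 = 1484.7 ≈ 1485 N.
ΣF_y = 0: P_y + 1484.7 − 280 − 3.5·505 = 0 → P_y = 562.8 N.
ΣF_x = 0: no horizontal applied forces, so P_x = 0.

P_x = 0, P_y = 562.8 N, Q_y = 1485 N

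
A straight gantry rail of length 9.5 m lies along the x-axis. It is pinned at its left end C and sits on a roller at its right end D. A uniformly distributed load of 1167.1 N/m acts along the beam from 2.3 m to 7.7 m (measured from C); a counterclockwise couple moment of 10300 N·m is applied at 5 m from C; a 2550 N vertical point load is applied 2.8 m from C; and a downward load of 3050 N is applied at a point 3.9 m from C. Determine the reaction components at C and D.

C_x = 0, C_y = 7666 N, D_y = 4236 N

Resultant of the distributed load: 1167.1 × 5.4 = 6302.34 N at 5 m from C.
ΣM about C: D_y·9.5 − (1167.1·5.4)·5 + 10300 − 2550·2.8 − 3050·3.9 = 0 → D_y = 40246.7/9.5 = 4236.49 ≈ 4236 N.
ΣF_y = 0: C_y + 4236.49 − 1167.1·5.4 − 2550 − 3050 = 0 → C_y = 7666 N.
ΣF_x = 0: no horizontal applied forces, so C_x = 0.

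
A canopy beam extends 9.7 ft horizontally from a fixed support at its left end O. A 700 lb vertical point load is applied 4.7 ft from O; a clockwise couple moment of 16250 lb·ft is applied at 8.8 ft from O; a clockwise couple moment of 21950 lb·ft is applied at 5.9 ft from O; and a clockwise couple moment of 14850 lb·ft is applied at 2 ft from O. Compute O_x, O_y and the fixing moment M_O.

ΣF_x = 0: O_x = 0.
ΣF_y = 0: O_y − 700 = 0 → O_y = 700.0 lb.
ΣM about O: M_O − 700·4.7 − 16250 − 21950 − 14850 = 0 → M_O = 56340 lb·ft.

O_x = 0, O_y = 700.0 lb, M_O = 56340 lb·ft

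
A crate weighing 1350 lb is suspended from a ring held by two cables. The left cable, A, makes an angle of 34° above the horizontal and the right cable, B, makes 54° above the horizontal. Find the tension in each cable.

ΣF_x = 0: −T_A·cos34° + T_B·cos54° = 0 → T_B = 1.41044·T_A.
ΣF_y = 0: T_A·sin34° + T_B·sin54° = 1350.
Substitute: T_A·(0.559193 + 1.41044·0.809017) = 1350 → T_A = 793.995 ≈ 794.0 lb.
Then T_B = 1.41044 × 793.995 = 1120 lb.

T_A = 794.0 lb, T_B = 1120 lb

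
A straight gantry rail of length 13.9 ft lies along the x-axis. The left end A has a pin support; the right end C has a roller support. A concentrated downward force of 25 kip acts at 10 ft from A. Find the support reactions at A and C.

A_x = 0, A_y = 7.014 kip, C_y = 17.99 kip

Taking moments about A: C_y·13.9 − 25·10 = 0 → C_y = 250/13.9 = 17.9856 ≈ 17.99 kip.
ΣF_y = 0: A_y + 17.9856 − 25 = 0 → A_y = 7.014 kip.
ΣF_x = 0: no horizontal applied forces, so A_x = 0.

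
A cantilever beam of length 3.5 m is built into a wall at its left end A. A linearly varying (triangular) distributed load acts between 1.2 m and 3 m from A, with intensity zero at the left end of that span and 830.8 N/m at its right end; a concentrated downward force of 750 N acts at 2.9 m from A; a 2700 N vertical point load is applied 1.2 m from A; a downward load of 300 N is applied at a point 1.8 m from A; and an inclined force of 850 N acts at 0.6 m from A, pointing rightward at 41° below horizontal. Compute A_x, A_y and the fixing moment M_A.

Resultant of the triangular load: ½ × 830.8 × 1.8 = 747.72 N, acting at 2.4 m from A (one-third of the span from the peak).
ΣF_x = 0: A_x + 850·cos41° = 0 → A_x = -641.5 N.
ΣF_y = 0: A_y − ½·830.8·1.8 − 750 − 2700 − 300 − 850·sin41° = 0 → A_y = 5055 N.
ΣM about A: M_A − (½·830.8·1.8)·2.4 − 750·2.9 − 2700·1.2 − 300·1.8 − 850·sin41°·0.6 = 0 → M_A = 8084 N·m.

A_x = -641.5 N, A_y = 5055 N, M_A = 8084 N·m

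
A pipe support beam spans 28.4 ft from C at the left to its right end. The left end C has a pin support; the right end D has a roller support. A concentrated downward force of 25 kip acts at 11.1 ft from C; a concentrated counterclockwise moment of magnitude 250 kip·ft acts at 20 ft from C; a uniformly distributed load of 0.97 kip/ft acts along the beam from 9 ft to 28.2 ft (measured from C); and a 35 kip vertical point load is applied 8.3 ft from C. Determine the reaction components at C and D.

Resultant of the distributed load: 0.97 × 19.2 = 18.624 kip at 18.6 ft from C.
Moments about C: D_y·28.4 − 25·11.1 + 250 − (0.97·19.2)·18.6 − 35·8.3 = 0 → D_y = 664.4064/28.4 = 23.3946 ≈ 23.39 kip.
ΣF_y = 0: C_y + 23.3946 − 25 − 0.97·19.2 − 35 = 0 → C_y = 55.23 kip.
ΣF_x = 0: no horizontal applied forces, so C_x = 0.

C_x = 0, C_y = 55.23 kip, D_y = 23.39 kip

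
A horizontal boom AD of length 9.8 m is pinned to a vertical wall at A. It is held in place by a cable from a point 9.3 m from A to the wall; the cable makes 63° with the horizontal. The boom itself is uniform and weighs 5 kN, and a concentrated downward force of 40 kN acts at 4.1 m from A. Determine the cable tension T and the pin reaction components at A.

T = 22.75 kN, A_x = 10.33 kN, A_y = 24.73 kN

ΣM about A: T·sin63°·9.3 − 5·4.9 − 40·4.1 = 0 → T = 188.5/(9.3·0.891007) = 22.7482 ≈ 22.75 kN.
ΣF_x = 0: A_x − T·cos63° = 0 → A_x = 22.7482 × 0.45399 = 10.33 kN.
ΣF_y = 0: A_y + T·sin63° − 5 − 40 = 0 → A_y = 45 − 22.7482 × 0.891007 = 24.73 kN.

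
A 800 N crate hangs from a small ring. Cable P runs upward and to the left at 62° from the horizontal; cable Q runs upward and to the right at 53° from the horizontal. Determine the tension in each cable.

ΣF_x = 0: −T_P·cos62° + T_Q·cos53° = 0 → T_Q = 0.780093·T_P.
ΣF_y = 0: T_P·sin62° + T_Q·sin53° = 800.
Substitute: T_P·(0.882948 + 0.780093·0.798636) = 800 → T_P = 531.223 ≈ 531.2 N.
Then T_Q = 0.780093 × 531.223 = 414.4 N.

T_P = 531.2 N, T_Q = 414.4 N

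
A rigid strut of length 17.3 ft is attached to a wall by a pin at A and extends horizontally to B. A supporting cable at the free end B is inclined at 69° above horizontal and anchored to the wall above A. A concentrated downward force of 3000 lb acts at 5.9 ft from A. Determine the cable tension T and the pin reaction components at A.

ΣM about A: T·sin69°·17.3 − 3000·5.9 = 0 → T = 17700/(17.3·0.93358) = 1095.91 ≈ 1096 lb.
ΣF_x = 0: A_x − T·cos69° = 0 → A_x = 1095.91 × 0.358368 = 392.7 lb.
ΣF_y = 0: A_y + T·sin69° − 3000 = 0 → A_y = 3000 − 1095.91 × 0.93358 = 1977 lb.

T = 1096 lb, A_x = 392.7 lb, A_y = 1977 lb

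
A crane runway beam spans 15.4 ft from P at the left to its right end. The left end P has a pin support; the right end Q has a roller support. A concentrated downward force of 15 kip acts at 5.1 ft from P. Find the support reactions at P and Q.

Moments about P: Q_y·15.4 − 15·5.1 = 0 → Q_y = 76.5/15.4 = 4.96753 ≈ 4.968 kip.
ΣF_y = 0: P_y + 4.96753 − 15 = 0 → P_y = 10.03 kip.
ΣF_x = 0: no horizontal applied forces, so P_x = 0.

P_x = 0, P_y = 10.03 kip, Q_y = 4.968 kip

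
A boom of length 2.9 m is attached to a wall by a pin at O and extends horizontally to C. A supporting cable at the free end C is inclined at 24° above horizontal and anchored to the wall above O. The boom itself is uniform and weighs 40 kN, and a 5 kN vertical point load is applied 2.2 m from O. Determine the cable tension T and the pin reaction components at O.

T = 58.50 kN, O_x = 53.44 kN, O_y = 21.21 kN

ΣM about O: T·sin24°·2.9 − 40·1.45 − 5·2.2 = 0 → T = 69/(2.9·0.406737) = 58.4975 ≈ 58.50 kN.
ΣF_x = 0: O_x − T·cos24° = 0 → O_x = 58.4975 × 0.913545 = 53.44 kN.
ΣF_y = 0: O_y + T·sin24° − 40 − 5 = 0 → O_y = 45 − 58.4975 × 0.406737 = 21.21 kN.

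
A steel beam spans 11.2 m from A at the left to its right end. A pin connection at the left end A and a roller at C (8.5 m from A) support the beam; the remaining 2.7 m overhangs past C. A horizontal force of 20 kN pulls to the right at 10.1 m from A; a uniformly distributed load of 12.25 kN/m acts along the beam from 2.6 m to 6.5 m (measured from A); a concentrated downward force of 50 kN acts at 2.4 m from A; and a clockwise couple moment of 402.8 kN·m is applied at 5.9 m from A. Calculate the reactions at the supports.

A_x = -20.00 kN, A_y = 10.70 kN, C_y = 87.08 kN

Resultant of the distributed load: 12.25 × 3.9 = 47.775 kN at 4.55 m from A.
ΣM about A: C_y·8.5 − (12.25·3.9)·4.55 − 50·2.4 − 402.8 = 0 → C_y = 740.17625/8.5 = 87.0796 ≈ 87.08 kN.
ΣF_y = 0: A_y + 87.0796 − 12.25·3.9 − 50 = 0 → A_y = 10.70 kN.
ΣF_x = 0: A_x + 20 = 0 → A_x = -20.00 kN.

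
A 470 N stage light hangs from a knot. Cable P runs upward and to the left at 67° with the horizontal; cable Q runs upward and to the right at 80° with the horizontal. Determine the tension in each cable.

ΣF_x = 0: −T_P·cos67° + T_Q·cos80° = 0 → T_Q = 2.25013·T_P.
ΣF_y = 0: T_P·sin67° + T_Q·sin80° = 470.
Substitute: T_P·(0.920505 + 2.25013·0.984808) = 470 → T_P = 149.851 ≈ 149.9 N.
Then T_Q = 2.25013 × 149.851 = 337.2 N.

T_P = 149.9 N, T_Q = 337.2 N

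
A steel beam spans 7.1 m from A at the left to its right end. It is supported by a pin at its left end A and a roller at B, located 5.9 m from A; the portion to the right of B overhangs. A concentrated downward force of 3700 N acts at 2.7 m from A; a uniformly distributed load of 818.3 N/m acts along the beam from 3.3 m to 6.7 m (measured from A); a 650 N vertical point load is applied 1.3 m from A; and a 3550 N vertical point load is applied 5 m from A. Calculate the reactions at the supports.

A_x = 0, A_y = 3479 N, B_y = 7203 N

Resultant of the distributed load: 818.3 × 3.4 = 2782.22 N at 5 m from A.
Moments about A: B_y·5.9 − 3700·2.7 − (818.3·3.4)·5 − 650·1.3 − 3550·5 = 0 → B_y = 42496.1/5.9 = 7202.73 ≈ 7203 N.
ΣF_y = 0: A_y + 7202.73 − 3700 − 818.3·3.4 − 650 − 3550 = 0 → A_y = 3479 N.
ΣF_x = 0: no horizontal applied forces, so A_x = 0.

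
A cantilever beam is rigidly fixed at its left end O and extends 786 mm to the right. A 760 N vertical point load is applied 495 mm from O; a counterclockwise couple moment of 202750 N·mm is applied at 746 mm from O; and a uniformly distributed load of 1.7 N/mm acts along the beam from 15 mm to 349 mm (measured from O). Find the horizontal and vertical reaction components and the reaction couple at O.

Resultant of the distributed load: 1.7 × 334 = 567.8 N at 182 mm from O.
ΣF_x = 0: O_x = 0.
ΣF_y = 0: O_y − 760 − 1.7·334 = 0 → O_y = 1328 N.
ΣM about O: M_O − 760·495 + 202750 − (1.7·334)·182 = 0 → M_O = 276800 N·mm.

O_x = 0, O_y = 1328 N, M_O = 276800 N·mm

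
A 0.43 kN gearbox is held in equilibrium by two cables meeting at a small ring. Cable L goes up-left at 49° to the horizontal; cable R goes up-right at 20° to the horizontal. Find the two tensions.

ΣF_x = 0: −T_L·cos49° + T_R·cos20° = 0 → T_R = 0.698163·T_L.
ΣF_y = 0: T_L·sin49° + T_R·sin20° = 0.43.
Substitute: T_L·(0.75471 + 0.698163·0.34202) = 0.43 → T_L = 0.432815 ≈ 0.4328 kN.
Then T_R = 0.698163 × 0.432815 = 0.3022 kN.

T_L = 0.4328 kN, T_R = 0.3022 kN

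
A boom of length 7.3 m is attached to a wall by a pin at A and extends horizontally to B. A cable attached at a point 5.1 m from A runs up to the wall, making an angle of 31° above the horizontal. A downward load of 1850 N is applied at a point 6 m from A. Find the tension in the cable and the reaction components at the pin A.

ΣM about A: T·sin31°·5.1 − 1850·6 = 0 → T = 11100/(5.1·0.515038) = 4225.84 ≈ 4226 N.
ΣF_x = 0: A_x − T·cos31° = 0 → A_x = 4225.84 × 0.857167 = 3622 N.
ΣF_y = 0: A_y + T·sin31° − 1850 = 0 → A_y = 1850 − 4225.84 × 0.515038 = -326.5 N.

T = 4226 N, A_x = 3622 N, A_y = -326.5 N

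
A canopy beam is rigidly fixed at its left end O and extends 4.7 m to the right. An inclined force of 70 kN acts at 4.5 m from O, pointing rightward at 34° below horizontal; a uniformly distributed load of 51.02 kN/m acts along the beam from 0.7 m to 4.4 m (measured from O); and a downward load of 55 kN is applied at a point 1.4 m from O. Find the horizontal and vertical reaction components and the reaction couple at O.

O_x = -58.03 kN, O_y = 282.9 kN, M_O = 734.5 kN·m

Resultant of the distributed load: 51.02 × 3.7 = 188.774 kN at 2.55 m from O.
ΣF_x = 0: O_x + 70·cos34° = 0 → O_x = -58.03 kN.
ΣF_y = 0: O_y − 70·sin34° − 51.02·3.7 − 55 = 0 → O_y = 282.9 kN.
ΣM about O: M_O − 70·sin34°·4.5 − (51.02·3.7)·2.55 − 55·1.4 = 0 → M_O = 734.5 kN·m.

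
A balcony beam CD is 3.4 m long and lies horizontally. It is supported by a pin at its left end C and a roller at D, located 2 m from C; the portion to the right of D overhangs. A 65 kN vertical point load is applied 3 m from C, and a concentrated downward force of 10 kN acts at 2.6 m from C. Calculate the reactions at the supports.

C_x = 0, C_y = -35.50 kN, D_y = 110.5 kN

Taking moments about C: D_y·2 − 65·3 − 10·2.6 = 0 → D_y = 221/2 = 110.5 kN.
ΣF_y = 0: C_y + 110.5 − 65 − 10 = 0 → C_y = -35.50 kN.
ΣF_x = 0: no horizontal applied forces, so C_x = 0.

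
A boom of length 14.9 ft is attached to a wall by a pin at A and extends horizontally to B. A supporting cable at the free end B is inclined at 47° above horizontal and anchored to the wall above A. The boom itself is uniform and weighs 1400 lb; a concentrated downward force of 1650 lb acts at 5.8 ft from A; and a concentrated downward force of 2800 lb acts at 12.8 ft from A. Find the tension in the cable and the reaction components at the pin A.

ΣM about A: T·sin47°·14.9 − 1400·7.45 − 1650·5.8 − 2800·12.8 = 0 → T = 55840/(14.9·0.731354) = 5124.26 ≈ 5124 lb.
ΣF_x = 0: A_x − T·cos47° = 0 → A_x = 5124.26 × 0.681998 = 3495 lb.
ΣF_y = 0: A_y + T·sin47° − 1400 − 1650 − 2800 = 0 → A_y = 5850 − 5124.26 × 0.731354 = 2102 lb.

T = 5124 lb, A_x = 3495 lb, A_y = 2102 lb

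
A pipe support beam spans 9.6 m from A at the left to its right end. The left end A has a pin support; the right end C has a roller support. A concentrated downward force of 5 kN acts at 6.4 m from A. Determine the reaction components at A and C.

Moments about A: C_y·9.6 − 5·6.4 = 0 → C_y = 32/9.6 = 3.33333 ≈ 3.333 kN.
ΣF_y = 0: A_y + 3.33333 − 5 = 0 → A_y = 1.667 kN.
ΣF_x = 0: no horizontal applied forces, so A_x = 0.

A_x = 0, A_y = 1.667 kN, C_y = 3.333 kN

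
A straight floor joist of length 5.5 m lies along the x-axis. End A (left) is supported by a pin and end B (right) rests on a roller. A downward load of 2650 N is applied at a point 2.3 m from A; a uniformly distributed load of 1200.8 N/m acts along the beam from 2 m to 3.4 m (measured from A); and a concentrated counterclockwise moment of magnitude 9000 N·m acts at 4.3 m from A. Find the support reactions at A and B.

A_x = 0, A_y = 4034 N, B_y = 297.1 N

Resultant of the distributed load: 1200.8 × 1.4 = 1681.12 N at 2.7 m from A.
Moments about A: B_y·5.5 − 2650·2.3 − (1200.8·1.4)·2.7 + 9000 = 0 → B_y = 1634.024/5.5 = 297.095 ≈ 297.1 N.
ΣF_y = 0: A_y + 297.095 − 2650 − 1200.8·1.4 = 0 → A_y = 4034 N.
ΣF_x = 0: no horizontal applied forces, so A_x = 0.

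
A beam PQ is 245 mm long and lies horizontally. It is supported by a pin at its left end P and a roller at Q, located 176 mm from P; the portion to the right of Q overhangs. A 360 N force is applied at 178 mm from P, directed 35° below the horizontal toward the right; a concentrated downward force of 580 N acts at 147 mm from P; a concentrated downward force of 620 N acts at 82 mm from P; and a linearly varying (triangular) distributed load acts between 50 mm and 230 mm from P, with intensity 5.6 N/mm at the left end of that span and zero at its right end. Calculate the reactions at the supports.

P_x = -294.9 N, P_y = 613.4 N, Q_y = 1297 N

Resultant of the triangular load: ½ × 5.6 × 180 = 504 N, acting at 110 mm from P (one-third of the span from the peak).
Moments about P: Q_y·176 − 360·sin35°·178 − 580·147 − 620·82 − (½·5.6·180)·110 = 0 → Q_y = 228295/176 = 1297.13 ≈ 1297 N.
ΣF_y = 0: P_y + 1297.13 − 360·sin35° − 580 − 620 − ½·5.6·180 = 0 → P_y = 613.4 N.
ΣF_x = 0: P_x + 360·cos35° = 0 → P_x = -294.9 N.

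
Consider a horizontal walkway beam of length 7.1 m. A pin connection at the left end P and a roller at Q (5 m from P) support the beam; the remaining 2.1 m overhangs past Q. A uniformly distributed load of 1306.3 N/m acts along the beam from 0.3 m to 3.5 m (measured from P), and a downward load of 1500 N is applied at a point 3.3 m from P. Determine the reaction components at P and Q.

P_x = 0, P_y = 3102 N, Q_y = 2578 N

Resultant of the distributed load: 1306.3 × 3.2 = 4180.16 N at 1.9 m from P.
Moments about P: Q_y·5 − (1306.3·3.2)·1.9 − 1500·3.3 = 0 → Q_y = 12892.304/5 = 2578.46 ≈ 2578 N.
ΣF_y = 0: P_y + 2578.46 − 1306.3·3.2 − 1500 = 0 → P_y = 3102 N.
ΣF_x = 0: no horizontal applied forces, so P_x = 0.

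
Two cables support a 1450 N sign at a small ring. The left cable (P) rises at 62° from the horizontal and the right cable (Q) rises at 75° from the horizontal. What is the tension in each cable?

ΣF_x = 0: −T_P·cos62° + T_Q·cos75° = 0 → T_Q = 1.8139·T_P.
ΣF_y = 0: T_P·sin62° + T_Q·sin75° = 1450.
Substitute: T_P·(0.882948 + 1.8139·0.965926) = 1450 → T_P = 550.276 ≈ 550.3 N.
Then T_Q = 1.8139 × 550.276 = 998.1 N.

T_P = 550.3 N, T_Q = 998.1 N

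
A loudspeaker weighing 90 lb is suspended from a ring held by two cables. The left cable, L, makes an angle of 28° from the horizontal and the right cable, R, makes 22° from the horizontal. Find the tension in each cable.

T_L = 108.9 lb, T_R = 103.7 lb

ΣF_x = 0: −T_L·cos28° + T_R·cos22° = 0 → T_R = 0.95229·T_L.
ΣF_y = 0: T_L·sin28° + T_R·sin22° = 90.
Substitute: T_L·(0.469472 + 0.95229·0.374607) = 90 → T_L = 108.932 ≈ 108.9 lb.
Then T_R = 0.95229 × 108.932 = 103.7 lb.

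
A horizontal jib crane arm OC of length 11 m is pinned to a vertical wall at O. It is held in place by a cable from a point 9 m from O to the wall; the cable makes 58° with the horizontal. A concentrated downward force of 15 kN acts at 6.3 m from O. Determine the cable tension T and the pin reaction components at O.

ΣM about O: T·sin58°·9 − 15·6.3 = 0 → T = 94.5/(9·0.848048) = 12.3814 ≈ 12.38 kN.
ΣF_x = 0: O_x − T·cos58° = 0 → O_x = 12.3814 × 0.529919 = 6.561 kN.
ΣF_y = 0: O_y + T·sin58° − 15 = 0 → O_y = 15 − 12.3814 × 0.848048 = 4.500 kN.

T = 12.38 kN, O_x = 6.561 kN, O_y = 4.500 kN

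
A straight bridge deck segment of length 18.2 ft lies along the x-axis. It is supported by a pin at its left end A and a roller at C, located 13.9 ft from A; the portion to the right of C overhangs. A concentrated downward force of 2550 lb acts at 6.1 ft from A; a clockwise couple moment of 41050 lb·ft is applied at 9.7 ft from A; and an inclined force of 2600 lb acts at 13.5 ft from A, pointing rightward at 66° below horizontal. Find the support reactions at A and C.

ΣM about A: C_y·13.9 − 2550·6.1 − 41050 − 2600·sin66°·13.5 = 0 → C_y = 88670.4/13.9 = 6379.17 ≈ 6379 lb.
ΣF_y = 0: A_y + 6379.17 − 2550 − 2600·sin66° = 0 → A_y = -1454 lb.
ΣF_x = 0: A_x + 2600·cos66° = 0 → A_x = -1058 lb.

A_x = -1058 lb, A_y = -1454 lb, C_y = 6379 lb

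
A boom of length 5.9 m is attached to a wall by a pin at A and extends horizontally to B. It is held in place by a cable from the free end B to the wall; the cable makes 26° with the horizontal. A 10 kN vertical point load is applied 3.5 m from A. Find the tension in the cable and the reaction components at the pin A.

T = 13.53 kN, A_x = 12.16 kN, A_y = 4.068 kN

ΣM about A: T·sin26°·5.9 − 10·3.5 = 0 → T = 35/(5.9·0.438371) = 13.5324 ≈ 13.53 kN.
ΣF_x = 0: A_x − T·cos26° = 0 → A_x = 13.5324 × 0.898794 = 12.16 kN.
ΣF_y = 0: A_y + T·sin26° − 10 = 0 → A_y = 10 − 13.5324 × 0.438371 = 4.068 kN.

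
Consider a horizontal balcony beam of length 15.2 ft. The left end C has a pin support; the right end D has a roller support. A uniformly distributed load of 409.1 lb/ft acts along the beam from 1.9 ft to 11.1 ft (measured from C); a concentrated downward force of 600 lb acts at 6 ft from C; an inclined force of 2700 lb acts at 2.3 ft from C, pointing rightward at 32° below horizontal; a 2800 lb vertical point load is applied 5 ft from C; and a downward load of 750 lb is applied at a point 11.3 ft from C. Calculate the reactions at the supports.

C_x = -2290 lb, C_y = 5803 lb, D_y = 3541 lb

Resultant of the distributed load: 409.1 × 9.2 = 3763.72 lb at 6.5 ft from C.
Moments about C: D_y·15.2 − (409.1·9.2)·6.5 − 600·6 − 2700·sin32°·2.3 − 2800·5 − 750·11.3 = 0 → D_y = 53830/15.2 = 3541.45 ≈ 3541 lb.
ΣF_y = 0: C_y + 3541.45 − 409.1·9.2 − 600 − 2700·sin32° − 2800 − 750 = 0 → C_y = 5803 lb.
ΣF_x = 0: C_x + 2700·cos32° = 0 → C_x = -2290 lb.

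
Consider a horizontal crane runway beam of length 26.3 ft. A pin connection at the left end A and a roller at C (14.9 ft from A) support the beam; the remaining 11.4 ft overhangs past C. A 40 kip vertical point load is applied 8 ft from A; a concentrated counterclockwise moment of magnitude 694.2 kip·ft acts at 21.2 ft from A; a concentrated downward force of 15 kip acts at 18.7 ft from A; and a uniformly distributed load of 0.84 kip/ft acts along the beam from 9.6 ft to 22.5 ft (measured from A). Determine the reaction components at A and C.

Resultant of the distributed load: 0.84 × 12.9 = 10.836 kip at 16.05 ft from A.
ΣM about A: C_y·14.9 − 40·8 + 694.2 − 15·18.7 − (0.84·12.9)·16.05 = 0 → C_y = 80.2178/14.9 = 5.38374 ≈ 5.384 kip.
ΣF_y = 0: A_y + 5.38374 − 40 − 15 − 0.84·12.9 = 0 → A_y = 60.45 kip.
ΣF_x = 0: no horizontal applied forces, so A_x = 0.

A_x = 0, A_y = 60.45 kip, C_y = 5.384 kip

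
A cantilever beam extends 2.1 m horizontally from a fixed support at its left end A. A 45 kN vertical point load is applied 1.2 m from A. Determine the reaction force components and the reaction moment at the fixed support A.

ΣF_x = 0: A_x = 0.
ΣF_y = 0: A_y − 45 = 0 → A_y = 45.00 kN.
ΣM about A: M_A − 45·1.2 = 0 → M_A = 54.00 kN·m.

A_x = 0, A_y = 45.00 kN, M_A = 54.00 kN·m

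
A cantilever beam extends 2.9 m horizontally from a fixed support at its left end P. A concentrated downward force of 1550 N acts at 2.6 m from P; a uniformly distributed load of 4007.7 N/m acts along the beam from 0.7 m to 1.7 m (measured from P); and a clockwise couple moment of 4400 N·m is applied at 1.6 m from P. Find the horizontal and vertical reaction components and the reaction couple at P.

P_x = 0, P_y = 5558 N, M_P = 13240 N·m

Resultant of the distributed load: 4007.7 × 1 = 4007.7 N at 1.2 m from P.
ΣF_x = 0: P_x = 0.
ΣF_y = 0: P_y − 1550 − 4007.7·1 = 0 → P_y = 5558 N.
ΣM about P: M_P − 1550·2.6 − (4007.7·1)·1.2 − 4400 = 0 → M_P = 13240 N·m.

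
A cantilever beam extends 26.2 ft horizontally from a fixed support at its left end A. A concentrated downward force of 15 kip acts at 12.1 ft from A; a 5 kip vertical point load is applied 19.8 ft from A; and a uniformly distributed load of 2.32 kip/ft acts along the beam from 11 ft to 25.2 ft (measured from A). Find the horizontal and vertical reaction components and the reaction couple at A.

Resultant of the distributed load: 2.32 × 14.2 = 32.944 kip at 18.1 ft from A.
ΣF_x = 0: A_x = 0.
ΣF_y = 0: A_y − 15 − 5 − 2.32·14.2 = 0 → A_y = 52.94 kip.
ΣM about A: M_A − 15·12.1 − 5·19.8 − (2.32·14.2)·18.1 = 0 → M_A = 876.8 kip·ft.

A_x = 0, A_y = 52.94 kip, M_A = 876.8 kip·ft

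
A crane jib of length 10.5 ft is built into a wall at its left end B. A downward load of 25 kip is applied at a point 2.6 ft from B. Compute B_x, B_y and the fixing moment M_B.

B_x = 0, B_y = 25.00 kip, M_B = 65.00 kip·ft

ΣF_x = 0: B_x = 0.
ΣF_y = 0: B_y − 25 = 0 → B_y = 25.00 kip.
ΣM about B: M_B − 25·2.6 = 0 → M_B = 65.00 kip·ft.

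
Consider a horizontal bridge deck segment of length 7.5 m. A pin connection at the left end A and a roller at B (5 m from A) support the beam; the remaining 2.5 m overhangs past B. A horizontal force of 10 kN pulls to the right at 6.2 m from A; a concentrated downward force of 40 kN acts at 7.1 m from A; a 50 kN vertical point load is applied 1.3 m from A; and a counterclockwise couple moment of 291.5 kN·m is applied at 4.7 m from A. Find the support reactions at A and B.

Taking moments about A: B_y·5 − 40·7.1 − 50·1.3 + 291.5 = 0 → B_y = 57.5/5 = 11.50 kN.
ΣF_y = 0: A_y + 11.5 − 40 − 50 = 0 → A_y = 78.50 kN.
ΣF_x = 0: A_x + 10 = 0 → A_x = -10.00 kN.

A_x = -10.00 kN, A_y = 78.50 kN, B_y = 11.50 kN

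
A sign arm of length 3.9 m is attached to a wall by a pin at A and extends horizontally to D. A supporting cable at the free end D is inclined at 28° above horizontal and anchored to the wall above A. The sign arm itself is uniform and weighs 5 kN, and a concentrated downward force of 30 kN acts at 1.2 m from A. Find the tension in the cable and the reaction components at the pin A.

ΣM about A: T·sin28°·3.9 − 5·1.95 − 30·1.2 = 0 → T = 45.75/(3.9·0.469472) = 24.9872 ≈ 24.99 kN.
ΣF_x = 0: A_x − T·cos28° = 0 → A_x = 24.9872 × 0.882948 = 22.06 kN.
ΣF_y = 0: A_y + T·sin28° − 5 − 30 = 0 → A_y = 35 − 24.9872 × 0.469472 = 23.27 kN.

T = 24.99 kN, A_x = 22.06 kN, A_y = 23.27 kN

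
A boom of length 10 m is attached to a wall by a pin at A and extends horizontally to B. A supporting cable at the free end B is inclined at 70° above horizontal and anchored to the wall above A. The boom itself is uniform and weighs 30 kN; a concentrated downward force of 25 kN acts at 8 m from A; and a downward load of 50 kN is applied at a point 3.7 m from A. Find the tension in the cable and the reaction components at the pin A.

T = 56.93 kN, A_x = 19.47 kN, A_y = 51.50 kN

ΣM about A: T·sin70°·10 − 30·5 − 25·8 − 50·3.7 = 0 → T = 535/(10·0.939693) = 56.9335 ≈ 56.93 kN.
ΣF_x = 0: A_x − T·cos70° = 0 → A_x = 56.9335 × 0.34202 = 19.47 kN.
ΣF_y = 0: A_y + T·sin70° − 30 − 25 − 50 = 0 → A_y = 105 − 56.9335 × 0.939693 = 51.50 kN.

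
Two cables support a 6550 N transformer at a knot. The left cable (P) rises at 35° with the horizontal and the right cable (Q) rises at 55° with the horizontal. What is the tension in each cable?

T_P = 3757 N, T_Q = 5365 N

ΣF_x = 0: −T_P·cos35° + T_Q·cos55° = 0 → T_Q = 1.42815·T_P.
ΣF_y = 0: T_P·sin35° + T_Q·sin55° = 6550.
Substitute: T_P·(0.573576 + 1.42815·0.819152) = 6550 → T_P = 3756.92 ≈ 3757 N.
Then T_Q = 1.42815 × 3756.92 = 5365 N.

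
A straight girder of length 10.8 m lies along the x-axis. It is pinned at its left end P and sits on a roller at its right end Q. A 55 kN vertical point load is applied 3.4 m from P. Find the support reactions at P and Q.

P_x = 0, P_y = 37.69 kN, Q_y = 17.31 kN

Taking moments about P: Q_y·10.8 − 55·3.4 = 0 → Q_y = 187/10.8 = 17.3148 ≈ 17.31 kN.
ΣF_y = 0: P_y + 17.3148 − 55 = 0 → P_y = 37.69 kN.
ΣF_x = 0: no horizontal applied forces, so P_x = 0.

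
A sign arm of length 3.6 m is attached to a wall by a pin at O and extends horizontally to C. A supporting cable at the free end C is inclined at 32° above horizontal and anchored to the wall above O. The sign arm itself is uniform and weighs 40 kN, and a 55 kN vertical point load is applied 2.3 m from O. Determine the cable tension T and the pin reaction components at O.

ΣM about O: T·sin32°·3.6 − 40·1.8 − 55·2.3 = 0 → T = 198.5/(3.6·0.529919) = 104.052 ≈ 104.1 kN.
ΣF_x = 0: O_x − T·cos32° = 0 → O_x = 104.052 × 0.848048 = 88.24 kN.
ΣF_y = 0: O_y + T·sin32° − 40 − 55 = 0 → O_y = 95 − 104.052 × 0.529919 = 39.86 kN.

T = 104.1 kN, O_x = 88.24 kN, O_y = 39.86 kN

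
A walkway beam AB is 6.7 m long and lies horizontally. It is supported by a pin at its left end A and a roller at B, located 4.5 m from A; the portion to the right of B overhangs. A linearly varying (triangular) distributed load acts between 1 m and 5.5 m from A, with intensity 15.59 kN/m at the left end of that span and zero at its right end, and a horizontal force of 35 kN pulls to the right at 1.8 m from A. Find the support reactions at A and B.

Resultant of the triangular load: ½ × 15.59 × 4.5 = 35.0775 kN, acting at 2.5 m from A (one-third of the span from the peak).
Moments about A: B_y·4.5 − (½·15.59·4.5)·2.5 = 0 → B_y = 87.69375/4.5 = 19.4875 ≈ 19.49 kN.
ΣF_y = 0: A_y + 19.4875 − ½·15.59·4.5 = 0 → A_y = 15.59 kN.
ΣF_x = 0: A_x + 35 = 0 → A_x = -35.00 kN.

A_x = -35.00 kN, A_y = 15.59 kN, B_y = 19.49 kN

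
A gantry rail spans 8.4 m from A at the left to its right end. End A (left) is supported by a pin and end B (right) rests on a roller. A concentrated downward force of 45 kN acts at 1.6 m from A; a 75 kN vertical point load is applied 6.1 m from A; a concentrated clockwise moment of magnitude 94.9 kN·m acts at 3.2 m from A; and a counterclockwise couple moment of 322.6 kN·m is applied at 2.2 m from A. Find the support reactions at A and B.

ΣM about A: B_y·8.4 − 45·1.6 − 75·6.1 − 94.9 + 322.6 = 0 → B_y = 301.8/8.4 = 35.9286 ≈ 35.93 kN.
ΣF_y = 0: A_y + 35.9286 − 45 − 75 = 0 → A_y = 84.07 kN.
ΣF_x = 0: no horizontal applied forces, so A_x = 0.

A_x = 0, A_y = 84.07 kN, B_y = 35.93 kN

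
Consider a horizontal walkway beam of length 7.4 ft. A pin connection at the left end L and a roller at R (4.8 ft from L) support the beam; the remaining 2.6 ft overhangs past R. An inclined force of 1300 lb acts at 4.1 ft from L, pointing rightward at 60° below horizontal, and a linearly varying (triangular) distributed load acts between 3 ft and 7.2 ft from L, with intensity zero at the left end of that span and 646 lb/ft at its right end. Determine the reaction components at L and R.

Resultant of the triangular load: ½ × 646 × 4.2 = 1356.6 lb, acting at 5.8 ft from L (one-third of the span from the peak).
Moments about L: R_y·4.8 − 1300·sin60°·4.1 − (½·646·4.2)·5.8 = 0 → R_y = 12484.2/4.8 = 2600.88 ≈ 2601 lb.
ΣF_y = 0: L_y + 2600.88 − 1300·sin60° − ½·646·4.2 = 0 → L_y = -118.4 lb.
ΣF_x = 0: L_x + 1300·cos60° = 0 → L_x = -650.0 lb.

L_x = -650.0 lb, L_y = -118.4 lb, R_y = 2601 lb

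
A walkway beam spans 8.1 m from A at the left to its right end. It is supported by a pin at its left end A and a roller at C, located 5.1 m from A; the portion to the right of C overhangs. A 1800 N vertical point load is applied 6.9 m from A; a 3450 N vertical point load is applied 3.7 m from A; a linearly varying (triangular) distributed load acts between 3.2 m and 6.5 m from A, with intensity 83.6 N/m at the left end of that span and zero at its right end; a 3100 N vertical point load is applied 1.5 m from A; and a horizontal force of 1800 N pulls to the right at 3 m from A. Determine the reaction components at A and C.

A_x = -1800 N, A_y = 2522 N, C_y = 5966 N

Resultant of the triangular load: ½ × 83.6 × 3.3 = 137.94 N, acting at 4.3 m from A (one-third of the span from the peak).
Taking moments about A: C_y·5.1 − 1800·6.9 − 3450·3.7 − (½·83.6·3.3)·4.3 − 3100·1.5 = 0 → C_y = 30428.142/5.1 = 5966.3 ≈ 5966 N.
ΣF_y = 0: A_y + 5966.3 − 1800 − 3450 − ½·83.6·3.3 − 3100 = 0 → A_y = 2522 N.
ΣF_x = 0: A_x + 1800 = 0 → A_x = -1800 N.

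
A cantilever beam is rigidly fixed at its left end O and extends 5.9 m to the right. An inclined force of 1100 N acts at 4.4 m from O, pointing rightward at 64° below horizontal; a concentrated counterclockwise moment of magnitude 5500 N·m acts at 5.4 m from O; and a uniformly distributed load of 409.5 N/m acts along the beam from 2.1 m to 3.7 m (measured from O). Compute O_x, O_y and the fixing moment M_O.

Resultant of the distributed load: 409.5 × 1.6 = 655.2 N at 2.9 m from O.
ΣF_x = 0: O_x + 1100·cos64° = 0 → O_x = -482.2 N.
ΣF_y = 0: O_y − 1100·sin64° − 409.5·1.6 = 0 → O_y = 1644 N.
ΣM about O: M_O − 1100·sin64°·4.4 + 5500 − (409.5·1.6)·2.9 = 0 → M_O = 750.2 N·m.

O_x = -482.2 N, O_y = 1644 N, M_O = 750.2 N·m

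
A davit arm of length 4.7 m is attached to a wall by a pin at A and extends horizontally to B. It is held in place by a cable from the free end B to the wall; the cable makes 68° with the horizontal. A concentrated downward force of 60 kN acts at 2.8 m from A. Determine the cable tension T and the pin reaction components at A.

T = 38.55 kN, A_x = 14.44 kN, A_y = 24.26 kN

ΣM about A: T·sin68°·4.7 − 60·2.8 = 0 → T = 168/(4.7·0.927184) = 38.5519 ≈ 38.55 kN.
ΣF_x = 0: A_x − T·cos68° = 0 → A_x = 38.5519 × 0.374607 = 14.44 kN.
ΣF_y = 0: A_y + T·sin68° − 60 = 0 → A_y = 60 − 38.5519 × 0.927184 = 24.26 kN.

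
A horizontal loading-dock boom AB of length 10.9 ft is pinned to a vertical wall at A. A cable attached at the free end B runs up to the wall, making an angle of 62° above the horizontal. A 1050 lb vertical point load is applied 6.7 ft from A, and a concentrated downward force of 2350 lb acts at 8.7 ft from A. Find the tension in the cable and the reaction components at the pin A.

ΣM about A: T·sin62°·10.9 − 1050·6.7 − 2350·8.7 = 0 → T = 27480/(10.9·0.882948) = 2855.32 ≈ 2855 lb.
ΣF_x = 0: A_x − T·cos62° = 0 → A_x = 2855.32 × 0.469472 = 1340 lb.
ΣF_y = 0: A_y + T·sin62° − 1050 − 2350 = 0 → A_y = 3400 − 2855.32 × 0.882948 = 878.9 lb.

T = 2855 lb, A_x = 1340 lb, A_y = 878.9 lb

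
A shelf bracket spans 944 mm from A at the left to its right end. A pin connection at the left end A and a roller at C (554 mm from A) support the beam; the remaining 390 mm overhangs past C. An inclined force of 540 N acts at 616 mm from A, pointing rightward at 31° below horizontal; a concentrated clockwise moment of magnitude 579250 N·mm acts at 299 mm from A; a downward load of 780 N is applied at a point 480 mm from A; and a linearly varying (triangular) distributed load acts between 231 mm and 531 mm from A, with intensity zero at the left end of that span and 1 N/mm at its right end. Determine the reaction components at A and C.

Resultant of the triangular load: ½ × 1 × 300 = 150 N, acting at 431 mm from A (one-third of the span from the peak).
Taking moments about A: C_y·554 − 540·sin31°·616 − 579250 − 780·480 − (½·1·300)·431 = 0 → C_y = 1189620/554 = 2147.33 ≈ 2147 N.
ΣF_y = 0: A_y + 2147.33 − 540·sin31° − 780 − ½·1·300 = 0 → A_y = -939.2 N.
ΣF_x = 0: A_x + 540·cos31° = 0 → A_x = -462.9 N.

A_x = -462.9 N, A_y = -939.2 N, C_y = 2147 N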